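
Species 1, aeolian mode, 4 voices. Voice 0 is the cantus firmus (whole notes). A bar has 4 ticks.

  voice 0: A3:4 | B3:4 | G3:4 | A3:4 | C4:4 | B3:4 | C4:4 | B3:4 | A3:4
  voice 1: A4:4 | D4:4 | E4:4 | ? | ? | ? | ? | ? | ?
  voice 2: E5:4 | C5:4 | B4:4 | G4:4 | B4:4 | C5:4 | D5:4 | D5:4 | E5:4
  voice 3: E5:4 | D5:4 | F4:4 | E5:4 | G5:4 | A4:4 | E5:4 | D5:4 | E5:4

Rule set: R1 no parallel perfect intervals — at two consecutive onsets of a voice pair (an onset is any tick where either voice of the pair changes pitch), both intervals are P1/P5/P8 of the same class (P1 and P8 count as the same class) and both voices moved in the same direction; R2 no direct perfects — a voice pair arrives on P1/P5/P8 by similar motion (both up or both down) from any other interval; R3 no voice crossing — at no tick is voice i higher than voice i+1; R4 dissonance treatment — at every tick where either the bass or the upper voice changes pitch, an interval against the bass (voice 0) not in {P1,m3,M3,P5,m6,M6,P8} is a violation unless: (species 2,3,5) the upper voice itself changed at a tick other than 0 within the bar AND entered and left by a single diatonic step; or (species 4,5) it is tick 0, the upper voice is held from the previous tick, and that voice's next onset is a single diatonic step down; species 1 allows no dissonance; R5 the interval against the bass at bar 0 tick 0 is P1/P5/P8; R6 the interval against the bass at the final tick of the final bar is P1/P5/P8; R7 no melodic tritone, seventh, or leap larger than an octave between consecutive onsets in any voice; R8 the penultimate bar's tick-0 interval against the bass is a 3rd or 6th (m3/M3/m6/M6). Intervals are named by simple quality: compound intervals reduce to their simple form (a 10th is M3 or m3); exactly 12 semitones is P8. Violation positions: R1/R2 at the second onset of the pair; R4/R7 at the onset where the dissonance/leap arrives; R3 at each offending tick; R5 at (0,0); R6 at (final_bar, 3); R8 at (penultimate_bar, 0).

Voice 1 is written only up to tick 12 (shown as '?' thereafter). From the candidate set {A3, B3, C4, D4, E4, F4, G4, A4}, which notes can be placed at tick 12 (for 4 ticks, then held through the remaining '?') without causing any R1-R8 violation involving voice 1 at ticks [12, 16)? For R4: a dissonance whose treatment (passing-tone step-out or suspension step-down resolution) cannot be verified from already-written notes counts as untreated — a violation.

{A3, E4, F4}

A3: legal
B3: violates R4
C4: violates R1
D4: violates R4
E4: legal
F4: legal
G4: violates R4
A4: violates R2,R3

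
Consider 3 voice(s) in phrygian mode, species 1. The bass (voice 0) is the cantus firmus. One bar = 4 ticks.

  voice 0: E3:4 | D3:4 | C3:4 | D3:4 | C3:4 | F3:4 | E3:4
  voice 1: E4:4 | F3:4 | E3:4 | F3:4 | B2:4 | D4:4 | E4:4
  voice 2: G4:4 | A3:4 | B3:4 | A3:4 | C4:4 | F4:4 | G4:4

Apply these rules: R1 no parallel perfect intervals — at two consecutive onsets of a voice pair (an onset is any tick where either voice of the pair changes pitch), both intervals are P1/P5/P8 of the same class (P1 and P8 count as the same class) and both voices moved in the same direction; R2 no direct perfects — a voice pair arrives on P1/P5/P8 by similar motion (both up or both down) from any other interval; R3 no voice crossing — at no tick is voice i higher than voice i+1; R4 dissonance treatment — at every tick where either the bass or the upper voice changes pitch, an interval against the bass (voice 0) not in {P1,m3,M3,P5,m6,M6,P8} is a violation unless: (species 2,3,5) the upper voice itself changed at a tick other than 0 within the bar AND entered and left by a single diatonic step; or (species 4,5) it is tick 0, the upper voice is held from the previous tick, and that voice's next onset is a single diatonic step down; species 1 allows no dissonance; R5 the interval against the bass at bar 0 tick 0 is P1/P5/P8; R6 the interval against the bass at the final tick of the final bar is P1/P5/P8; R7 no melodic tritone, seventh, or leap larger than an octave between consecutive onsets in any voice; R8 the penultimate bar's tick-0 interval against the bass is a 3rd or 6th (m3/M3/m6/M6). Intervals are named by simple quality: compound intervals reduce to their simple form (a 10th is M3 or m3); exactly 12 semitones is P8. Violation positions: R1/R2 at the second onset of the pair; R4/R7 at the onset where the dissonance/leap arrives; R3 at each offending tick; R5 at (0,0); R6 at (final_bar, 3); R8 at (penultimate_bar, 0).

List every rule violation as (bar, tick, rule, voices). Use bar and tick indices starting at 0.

bar 0: v0=E3 v1=E4 v2=G4 downbeat m3
bar 1: v0=D3 v1=F3 v2=A3 downbeat P5
bar 2: v0=C3 v1=E3 v2=B3 downbeat M7
bar 3: v0=D3 v1=F3 v2=A3 downbeat P5
bar 4: v0=C3 v1=B2 v2=C4 downbeat P8
bar 5: v0=F3 v1=D4 v2=F4 downbeat P8
bar 6: v0=E3 v1=E4 v2=G4 downbeat m3
  -> R5 @ bar 0 tick 0 v(0, 2): opens on m3
  -> R2 @ bar 1 tick 0 v(0, 2): E3/G4 m3 -> D3/A3 P5 similar
  -> R7 @ bar 1 tick 0 v(1,): E4->F3 leap 11st
  -> R7 @ bar 1 tick 0 v(2,): G4->A3 leap 10st
  -> R4 @ bar 2 tick 0 v(0, 2): C3/B3 M7 untreated
  -> R3 @ bar 4 tick 0 v(0, 1): C3 above B2
  -> R4 @ bar 4 tick 0 v(0, 1): C3/B2 m2 untreated
  -> R7 @ bar 4 tick 0 v(1,): F3->B2 leap 6st
  -> R3 @ bar 4 tick 1 v(0, 1): C3 above B2
  -> R3 @ bar 4 tick 2 v(0, 1): C3 above B2
  -> R3 @ bar 4 tick 3 v(0, 1): C3 above B2
  -> R1 @ bar 5 tick 0 v(0, 2): C3/C4 P8 -> F3/F4 P8 similar
  -> R7 @ bar 5 tick 0 v(1,): B2->D4 leap 15st
  -> R8 @ bar 5 tick 0 v(0, 2): penult P8 not 3rd/6th
  -> R6 @ bar 6 tick 3 v(0, 2): closes on m3

(0, 0, R5, (0, 2))
(1, 0, R2, (0, 2))
(1, 0, R7, (1,))
(1, 0, R7, (2,))
(2, 0, R4, (0, 2))
(4, 0, R3, (0, 1))
(4, 0, R4, (0, 1))
(4, 0, R7, (1,))
(4, 1, R3, (0, 1))
(4, 2, R3, (0, 1))
(4, 3, R3, (0, 1))
(5, 0, R1, (0, 2))
(5, 0, R7, (1,))
(5, 0, R8, (0, 2))
(6, 3, R6, (0, 2))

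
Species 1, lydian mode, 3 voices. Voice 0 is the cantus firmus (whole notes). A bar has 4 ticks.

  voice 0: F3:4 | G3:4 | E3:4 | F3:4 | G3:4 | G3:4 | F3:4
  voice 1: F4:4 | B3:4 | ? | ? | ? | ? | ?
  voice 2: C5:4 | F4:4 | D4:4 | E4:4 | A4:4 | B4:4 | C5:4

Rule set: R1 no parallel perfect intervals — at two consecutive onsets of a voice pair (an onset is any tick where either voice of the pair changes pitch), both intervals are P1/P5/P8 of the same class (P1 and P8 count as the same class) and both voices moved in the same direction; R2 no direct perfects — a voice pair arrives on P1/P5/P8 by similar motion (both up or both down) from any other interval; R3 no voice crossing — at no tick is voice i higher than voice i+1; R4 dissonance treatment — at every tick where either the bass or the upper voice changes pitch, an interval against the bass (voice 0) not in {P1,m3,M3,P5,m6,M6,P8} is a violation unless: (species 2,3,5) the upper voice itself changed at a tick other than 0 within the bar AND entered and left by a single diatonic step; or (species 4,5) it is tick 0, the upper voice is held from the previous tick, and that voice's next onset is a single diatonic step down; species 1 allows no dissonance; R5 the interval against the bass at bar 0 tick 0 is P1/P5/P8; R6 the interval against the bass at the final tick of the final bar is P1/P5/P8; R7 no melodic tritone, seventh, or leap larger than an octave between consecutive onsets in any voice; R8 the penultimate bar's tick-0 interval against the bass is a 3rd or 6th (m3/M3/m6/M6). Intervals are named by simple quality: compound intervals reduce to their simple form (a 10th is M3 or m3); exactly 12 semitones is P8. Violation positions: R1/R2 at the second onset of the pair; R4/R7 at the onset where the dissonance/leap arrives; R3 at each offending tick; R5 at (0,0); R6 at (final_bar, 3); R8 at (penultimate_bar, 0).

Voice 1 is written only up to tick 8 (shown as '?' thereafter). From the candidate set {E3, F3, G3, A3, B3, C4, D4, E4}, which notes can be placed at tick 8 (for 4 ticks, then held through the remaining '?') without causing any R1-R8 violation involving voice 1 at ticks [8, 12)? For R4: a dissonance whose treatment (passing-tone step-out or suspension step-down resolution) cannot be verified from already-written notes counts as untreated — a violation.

E3: violates R2
F3: violates R4,R7
G3: violates R2
A3: violates R4
B3: legal
C4: legal
D4: violates R4
E4: violates R3

{B3, C4}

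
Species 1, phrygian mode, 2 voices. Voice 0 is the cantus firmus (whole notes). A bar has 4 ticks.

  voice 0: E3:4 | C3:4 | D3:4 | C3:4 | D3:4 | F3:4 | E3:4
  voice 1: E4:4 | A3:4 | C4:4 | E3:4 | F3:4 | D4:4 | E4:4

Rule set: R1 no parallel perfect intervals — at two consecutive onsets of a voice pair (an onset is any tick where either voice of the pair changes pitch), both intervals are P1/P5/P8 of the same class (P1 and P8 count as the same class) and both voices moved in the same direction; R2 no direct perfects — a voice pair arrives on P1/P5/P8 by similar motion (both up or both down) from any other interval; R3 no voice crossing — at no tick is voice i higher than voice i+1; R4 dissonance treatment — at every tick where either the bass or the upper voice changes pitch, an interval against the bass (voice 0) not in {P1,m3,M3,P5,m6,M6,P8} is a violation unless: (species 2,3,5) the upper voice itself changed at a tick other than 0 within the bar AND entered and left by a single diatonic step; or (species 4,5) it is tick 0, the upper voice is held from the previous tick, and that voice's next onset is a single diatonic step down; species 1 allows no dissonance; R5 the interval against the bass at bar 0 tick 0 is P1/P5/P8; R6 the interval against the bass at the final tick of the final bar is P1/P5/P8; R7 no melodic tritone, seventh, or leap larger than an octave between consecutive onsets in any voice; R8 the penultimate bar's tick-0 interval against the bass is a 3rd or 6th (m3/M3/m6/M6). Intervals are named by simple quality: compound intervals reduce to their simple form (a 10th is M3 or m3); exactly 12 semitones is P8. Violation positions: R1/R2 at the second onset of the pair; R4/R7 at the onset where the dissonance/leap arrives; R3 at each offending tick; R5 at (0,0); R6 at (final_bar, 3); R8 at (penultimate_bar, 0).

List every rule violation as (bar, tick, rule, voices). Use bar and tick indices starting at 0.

(2, 0, R4, (0, 1))

bar 0: v0=E3 v1=E4 downbeat P8
bar 1: v0=C3 v1=A3 downbeat M6
bar 2: v0=D3 v1=C4 downbeat m7
bar 3: v0=C3 v1=E3 downbeat M3
bar 4: v0=D3 v1=F3 downbeat m3
bar 5: v0=F3 v1=D4 downbeat M6
bar 6: v0=E3 v1=E4 downbeat P8
  -> R4 @ bar 2 tick 0 v(0, 1): D3/C4 m7 untreated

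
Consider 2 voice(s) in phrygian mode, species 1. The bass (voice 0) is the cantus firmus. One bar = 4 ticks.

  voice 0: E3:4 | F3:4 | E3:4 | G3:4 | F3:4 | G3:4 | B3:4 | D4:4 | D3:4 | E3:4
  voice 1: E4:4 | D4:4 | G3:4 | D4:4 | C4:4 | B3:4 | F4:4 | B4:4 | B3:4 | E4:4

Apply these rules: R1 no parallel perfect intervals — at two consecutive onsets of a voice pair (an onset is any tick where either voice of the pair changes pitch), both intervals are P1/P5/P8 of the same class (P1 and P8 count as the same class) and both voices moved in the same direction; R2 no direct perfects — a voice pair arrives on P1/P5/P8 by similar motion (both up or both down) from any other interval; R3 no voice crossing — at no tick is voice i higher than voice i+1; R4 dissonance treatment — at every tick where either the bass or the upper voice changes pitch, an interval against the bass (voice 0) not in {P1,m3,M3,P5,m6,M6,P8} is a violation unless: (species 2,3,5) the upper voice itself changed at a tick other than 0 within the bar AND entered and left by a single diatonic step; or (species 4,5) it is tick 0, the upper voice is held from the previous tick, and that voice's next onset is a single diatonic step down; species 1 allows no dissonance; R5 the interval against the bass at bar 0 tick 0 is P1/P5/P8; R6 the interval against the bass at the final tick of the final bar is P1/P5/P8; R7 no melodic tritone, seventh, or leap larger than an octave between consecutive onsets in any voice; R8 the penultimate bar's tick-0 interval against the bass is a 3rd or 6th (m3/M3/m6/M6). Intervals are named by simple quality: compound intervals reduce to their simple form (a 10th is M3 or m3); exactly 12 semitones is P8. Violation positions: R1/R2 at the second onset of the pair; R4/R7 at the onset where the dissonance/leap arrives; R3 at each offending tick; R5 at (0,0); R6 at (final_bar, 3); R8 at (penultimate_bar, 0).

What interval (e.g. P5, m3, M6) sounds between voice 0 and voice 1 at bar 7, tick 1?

M6

voice 0=D4 voice 1=B4 -> M6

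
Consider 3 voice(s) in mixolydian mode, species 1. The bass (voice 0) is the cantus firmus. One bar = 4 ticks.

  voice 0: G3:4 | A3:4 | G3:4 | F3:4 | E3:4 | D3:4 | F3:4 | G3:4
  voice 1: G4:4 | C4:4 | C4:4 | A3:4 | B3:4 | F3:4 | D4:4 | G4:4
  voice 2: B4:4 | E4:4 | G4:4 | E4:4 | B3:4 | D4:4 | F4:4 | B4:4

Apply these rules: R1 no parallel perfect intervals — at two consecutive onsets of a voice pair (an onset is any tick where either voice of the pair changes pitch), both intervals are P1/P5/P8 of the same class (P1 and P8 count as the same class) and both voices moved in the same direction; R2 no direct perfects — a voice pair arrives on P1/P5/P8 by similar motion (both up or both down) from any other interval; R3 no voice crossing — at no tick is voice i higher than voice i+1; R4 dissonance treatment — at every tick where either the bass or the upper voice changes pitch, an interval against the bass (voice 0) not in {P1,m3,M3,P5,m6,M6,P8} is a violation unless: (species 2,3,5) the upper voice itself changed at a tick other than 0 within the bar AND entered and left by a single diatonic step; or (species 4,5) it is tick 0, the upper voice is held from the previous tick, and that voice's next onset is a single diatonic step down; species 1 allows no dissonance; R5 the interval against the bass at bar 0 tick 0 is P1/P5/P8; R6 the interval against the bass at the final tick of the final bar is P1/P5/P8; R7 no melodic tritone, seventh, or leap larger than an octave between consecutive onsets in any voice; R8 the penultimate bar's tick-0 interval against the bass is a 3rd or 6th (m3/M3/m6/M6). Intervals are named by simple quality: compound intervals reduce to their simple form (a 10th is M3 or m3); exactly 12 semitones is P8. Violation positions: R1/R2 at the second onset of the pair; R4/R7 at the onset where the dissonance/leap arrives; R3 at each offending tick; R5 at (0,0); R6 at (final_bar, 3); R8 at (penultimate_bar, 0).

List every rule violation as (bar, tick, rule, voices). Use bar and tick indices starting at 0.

(0, 0, R5, (0, 2))
(2, 0, R4, (0, 1))
(3, 0, R1, (1, 2))
(3, 0, R4, (0, 2))
(4, 0, R2, (0, 2))
(5, 0, R7, (1,))
(6, 0, R1, (0, 2))
(6, 0, R8, (0, 2))
(7, 0, R2, (0, 1))
(7, 0, R7, (2,))
(7, 3, R6, (0, 2))

bar 0: v0=G3 v1=G4 v2=B4 downbeat M3
bar 1: v0=A3 v1=C4 v2=E4 downbeat P5
bar 2: v0=G3 v1=C4 v2=G4 downbeat P8
bar 3: v0=F3 v1=A3 v2=E4 downbeat M7
bar 4: v0=E3 v1=B3 v2=B3 downbeat P5
bar 5: v0=D3 v1=F3 v2=D4 downbeat P8
bar 6: v0=F3 v1=D4 v2=F4 downbeat P8
bar 7: v0=G3 v1=G4 v2=B4 downbeat M3
  -> R5 @ bar 0 tick 0 v(0, 2): opens on M3
  -> R4 @ bar 2 tick 0 v(0, 1): G3/C4 P4 untreated
  -> R1 @ bar 3 tick 0 v(1, 2): C4/G4 P5 -> A3/E4 P5 similar
  -> R4 @ bar 3 tick 0 v(0, 2): F3/E4 M7 untreated
  -> R2 @ bar 4 tick 0 v(0, 2): F3/E4 M7 -> E3/B3 P5 similar
  -> R7 @ bar 5 tick 0 v(1,): B3->F3 leap 6st
  -> R1 @ bar 6 tick 0 v(0, 2): D3/D4 P8 -> F3/F4 P8 similar
  -> R8 @ bar 6 tick 0 v(0, 2): penult P8 not 3rd/6th
  -> R2 @ bar 7 tick 0 v(0, 1): F3/D4 M6 -> G3/G4 P8 similar
  -> R7 @ bar 7 tick 0 v(2,): F4->B4 leap 6st
  -> R6 @ bar 7 tick 3 v(0, 2): closes on M3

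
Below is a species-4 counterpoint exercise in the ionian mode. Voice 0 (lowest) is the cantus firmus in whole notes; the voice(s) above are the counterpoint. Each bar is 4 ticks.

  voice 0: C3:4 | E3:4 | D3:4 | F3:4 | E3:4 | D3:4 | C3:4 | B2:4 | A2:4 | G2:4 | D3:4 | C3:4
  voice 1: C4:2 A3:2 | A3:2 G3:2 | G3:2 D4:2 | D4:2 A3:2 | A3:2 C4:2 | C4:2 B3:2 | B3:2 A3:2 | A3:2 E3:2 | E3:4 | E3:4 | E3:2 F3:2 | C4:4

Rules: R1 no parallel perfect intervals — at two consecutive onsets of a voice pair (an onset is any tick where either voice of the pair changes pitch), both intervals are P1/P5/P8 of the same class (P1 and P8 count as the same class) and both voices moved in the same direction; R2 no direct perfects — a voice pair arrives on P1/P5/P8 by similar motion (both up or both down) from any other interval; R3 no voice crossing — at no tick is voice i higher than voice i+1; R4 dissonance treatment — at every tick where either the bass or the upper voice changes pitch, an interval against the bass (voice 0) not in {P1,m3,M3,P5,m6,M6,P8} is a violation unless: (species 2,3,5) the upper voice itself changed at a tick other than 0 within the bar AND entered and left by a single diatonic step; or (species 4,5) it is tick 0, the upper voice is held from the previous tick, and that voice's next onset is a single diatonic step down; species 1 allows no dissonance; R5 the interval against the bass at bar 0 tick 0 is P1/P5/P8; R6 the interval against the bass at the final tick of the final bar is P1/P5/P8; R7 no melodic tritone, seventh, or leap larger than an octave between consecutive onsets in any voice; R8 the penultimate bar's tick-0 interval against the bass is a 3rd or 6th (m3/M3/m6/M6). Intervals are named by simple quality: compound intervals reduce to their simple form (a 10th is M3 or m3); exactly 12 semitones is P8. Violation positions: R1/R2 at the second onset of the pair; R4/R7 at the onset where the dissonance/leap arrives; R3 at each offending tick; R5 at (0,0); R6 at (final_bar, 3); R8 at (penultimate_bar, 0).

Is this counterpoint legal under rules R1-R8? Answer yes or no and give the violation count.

No (6 violations)

bar 0: v0=C3 v1=C4 (P8)
bar 1: v0=E3 v1=A3 (P4)
bar 2: v0=D3 v1=G3 (P4)
bar 3: v0=F3 v1=D4 (M6)
bar 4: v0=E3 v1=A3 (P4)
bar 5: v0=D3 v1=C4 (m7)
bar 6: v0=C3 v1=B3 (M7)
bar 7: v0=B2 v1=A3 (m7)
bar 8: v0=A2 v1=E3 (P5)
bar 9: v0=G2 v1=E3 (M6)
bar 10: v0=D3 v1=E3 (M2)
bar 11: v0=C3 v1=C4 (P8)
  R4 @ bar2.0: D3/G3 P4 untreated
  R4 @ bar4.0: E3/A3 P4 untreated
  R4 @ bar7.0: B2/A3 m7 untreated
  R4 @ bar7.2: B2/E3 P4 untreated
  R4 @ bar10.0: D3/E3 M2 untreated
  R8 @ bar10.0: penult M2 not 3rd/6th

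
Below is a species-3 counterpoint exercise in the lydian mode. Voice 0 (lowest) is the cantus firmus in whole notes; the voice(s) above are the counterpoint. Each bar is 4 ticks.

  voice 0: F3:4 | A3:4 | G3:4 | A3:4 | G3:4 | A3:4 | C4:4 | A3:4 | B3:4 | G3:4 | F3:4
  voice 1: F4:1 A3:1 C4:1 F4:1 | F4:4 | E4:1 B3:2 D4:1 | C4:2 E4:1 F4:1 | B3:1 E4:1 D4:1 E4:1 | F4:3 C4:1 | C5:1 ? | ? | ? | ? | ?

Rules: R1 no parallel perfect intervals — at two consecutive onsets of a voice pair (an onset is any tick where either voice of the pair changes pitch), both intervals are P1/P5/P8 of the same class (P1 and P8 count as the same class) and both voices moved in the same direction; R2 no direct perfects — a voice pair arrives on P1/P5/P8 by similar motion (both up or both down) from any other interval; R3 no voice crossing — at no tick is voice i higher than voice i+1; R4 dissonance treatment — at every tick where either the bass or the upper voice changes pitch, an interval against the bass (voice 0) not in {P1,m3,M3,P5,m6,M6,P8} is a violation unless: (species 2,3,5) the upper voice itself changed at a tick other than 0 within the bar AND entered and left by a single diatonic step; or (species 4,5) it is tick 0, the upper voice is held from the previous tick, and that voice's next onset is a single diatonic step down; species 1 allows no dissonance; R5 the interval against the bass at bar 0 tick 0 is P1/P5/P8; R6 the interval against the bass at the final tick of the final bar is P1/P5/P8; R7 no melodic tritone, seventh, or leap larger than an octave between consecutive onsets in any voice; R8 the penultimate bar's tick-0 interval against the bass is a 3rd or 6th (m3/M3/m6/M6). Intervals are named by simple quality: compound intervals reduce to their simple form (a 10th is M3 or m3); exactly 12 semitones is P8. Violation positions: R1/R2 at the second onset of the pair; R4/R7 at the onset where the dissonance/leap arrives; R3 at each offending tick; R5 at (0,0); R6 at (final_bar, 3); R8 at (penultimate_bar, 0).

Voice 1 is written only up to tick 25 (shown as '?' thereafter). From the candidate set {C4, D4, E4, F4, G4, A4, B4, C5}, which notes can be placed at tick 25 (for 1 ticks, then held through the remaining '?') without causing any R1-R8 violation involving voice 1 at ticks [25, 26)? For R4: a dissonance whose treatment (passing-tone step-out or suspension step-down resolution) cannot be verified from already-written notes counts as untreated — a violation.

{A4, C4, C5, E4, G4}

C4: legal
D4: violates R4,R7
E4: legal
F4: violates R4
G4: legal
A4: legal
B4: violates R4
C5: legal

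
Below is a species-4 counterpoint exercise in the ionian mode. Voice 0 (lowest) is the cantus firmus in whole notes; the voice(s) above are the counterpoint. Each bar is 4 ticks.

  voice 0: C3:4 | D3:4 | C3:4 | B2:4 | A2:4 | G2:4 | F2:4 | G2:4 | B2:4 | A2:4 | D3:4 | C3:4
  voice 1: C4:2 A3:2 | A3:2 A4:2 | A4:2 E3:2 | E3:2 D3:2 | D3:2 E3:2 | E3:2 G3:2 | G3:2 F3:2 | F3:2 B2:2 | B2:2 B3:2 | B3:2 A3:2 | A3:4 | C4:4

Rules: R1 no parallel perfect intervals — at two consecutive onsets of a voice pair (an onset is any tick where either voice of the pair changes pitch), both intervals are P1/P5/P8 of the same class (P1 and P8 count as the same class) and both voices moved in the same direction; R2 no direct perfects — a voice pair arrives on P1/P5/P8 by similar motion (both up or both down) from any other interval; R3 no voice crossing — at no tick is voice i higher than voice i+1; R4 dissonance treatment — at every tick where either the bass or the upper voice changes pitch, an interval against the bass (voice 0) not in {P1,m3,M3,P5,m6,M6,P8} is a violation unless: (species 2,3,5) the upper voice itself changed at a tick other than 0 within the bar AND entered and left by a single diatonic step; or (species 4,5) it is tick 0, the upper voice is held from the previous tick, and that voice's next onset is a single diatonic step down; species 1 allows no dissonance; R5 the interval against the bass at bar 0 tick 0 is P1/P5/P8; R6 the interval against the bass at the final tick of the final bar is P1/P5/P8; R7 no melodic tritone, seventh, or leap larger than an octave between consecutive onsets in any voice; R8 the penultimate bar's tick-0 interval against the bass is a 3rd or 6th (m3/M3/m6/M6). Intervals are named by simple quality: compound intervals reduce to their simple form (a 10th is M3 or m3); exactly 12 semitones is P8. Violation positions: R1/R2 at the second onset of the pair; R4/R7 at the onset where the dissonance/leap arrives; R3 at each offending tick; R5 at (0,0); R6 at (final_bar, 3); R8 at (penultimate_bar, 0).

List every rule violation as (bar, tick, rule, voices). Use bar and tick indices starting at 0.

(2, 2, R7, (1,))
(4, 0, R4, (0, 1))
(7, 0, R4, (0, 1))
(7, 2, R7, (1,))
(10, 0, R8, (0, 1))

bar 0: v0=C3 v1=C4 downbeat P8
bar 1: v0=D3 v1=A3 downbeat P5
bar 2: v0=C3 v1=A4 downbeat M6
bar 3: v0=B2 v1=E3 downbeat P4
bar 4: v0=A2 v1=D3 downbeat P4
bar 5: v0=G2 v1=E3 downbeat M6
bar 6: v0=F2 v1=G3 downbeat M2
bar 7: v0=G2 v1=F3 downbeat m7
bar 8: v0=B2 v1=B2 downbeat P1
bar 9: v0=A2 v1=B3 downbeat M2
bar 10: v0=D3 v1=A3 downbeat P5
bar 11: v0=C3 v1=C4 downbeat P8
  -> R7 @ bar 2 tick 2 v(1,): A4->E3 leap 17st
  -> R4 @ bar 4 tick 0 v(0, 1): A2/D3 P4 untreated
  -> R4 @ bar 7 tick 0 v(0, 1): G2/F3 m7 untreated
  -> R7 @ bar 7 tick 2 v(1,): F3->B2 leap 6st
  -> R8 @ bar 10 tick 0 v(0, 1): penult P5 not 3rd/6th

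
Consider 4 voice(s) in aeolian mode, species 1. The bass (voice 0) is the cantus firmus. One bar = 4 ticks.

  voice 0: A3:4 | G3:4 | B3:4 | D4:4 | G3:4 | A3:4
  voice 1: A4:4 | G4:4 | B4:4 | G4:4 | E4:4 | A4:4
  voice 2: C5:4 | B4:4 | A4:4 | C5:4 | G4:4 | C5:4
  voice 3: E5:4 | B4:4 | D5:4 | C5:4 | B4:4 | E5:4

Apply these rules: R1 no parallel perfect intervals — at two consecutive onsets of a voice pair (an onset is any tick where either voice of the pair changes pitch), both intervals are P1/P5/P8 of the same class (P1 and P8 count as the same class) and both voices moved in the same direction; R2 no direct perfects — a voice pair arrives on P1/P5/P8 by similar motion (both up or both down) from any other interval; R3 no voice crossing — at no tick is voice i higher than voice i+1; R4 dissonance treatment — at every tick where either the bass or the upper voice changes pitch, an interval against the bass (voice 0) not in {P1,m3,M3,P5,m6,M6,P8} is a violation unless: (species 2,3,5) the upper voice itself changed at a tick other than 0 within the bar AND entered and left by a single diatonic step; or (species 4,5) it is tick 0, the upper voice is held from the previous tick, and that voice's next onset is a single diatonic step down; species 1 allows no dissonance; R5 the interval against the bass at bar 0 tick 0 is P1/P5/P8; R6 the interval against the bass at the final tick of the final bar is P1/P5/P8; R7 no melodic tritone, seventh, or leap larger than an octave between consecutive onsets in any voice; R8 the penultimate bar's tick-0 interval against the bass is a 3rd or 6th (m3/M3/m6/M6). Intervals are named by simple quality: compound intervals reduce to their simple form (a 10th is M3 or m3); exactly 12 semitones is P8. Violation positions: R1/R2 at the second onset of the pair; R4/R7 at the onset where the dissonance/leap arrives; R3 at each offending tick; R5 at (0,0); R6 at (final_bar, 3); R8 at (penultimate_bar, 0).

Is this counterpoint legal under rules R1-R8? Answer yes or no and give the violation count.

No (19 violations)

bar 0: v0=A3 v1=A4 v2=C5 v3=E5 (P5)
bar 1: v0=G3 v1=G4 v2=B4 v3=B4 (M3)
bar 2: v0=B3 v1=B4 v2=A4 v3=D5 (m3)
bar 3: v0=D4 v1=G4 v2=C5 v3=C5 (m7)
bar 4: v0=G3 v1=E4 v2=G4 v3=B4 (M3)
bar 5: v0=A3 v1=A4 v2=C5 v3=E5 (P5)
  R5 @ bar0.0: opens on m3
  R1 @ bar1.0: A3/A4 P8 -> G3/G4 P8 similar
  R2 @ bar1.0: C5/E5 M3 -> B4/B4 P1 similar
  R1 @ bar2.0: G3/G4 P8 -> B3/B4 P8 similar
  R3 @ bar2.0: B4 above A4
  R4 @ bar2.0: B3/A4 m7 untreated
  R3 @ bar2.1: B4 above A4
  R3 @ bar2.2: B4 above A4
  R3 @ bar2.3: B4 above A4
  R4 @ bar3.0: D4/G4 P4 untreated
  R4 @ bar3.0: D4/C5 m7 untreated
  R4 @ bar3.0: D4/C5 m7 untreated
  R2 @ bar4.0: D4/C5 m7 -> G3/G4 P8 similar
  R2 @ bar4.0: G4/C5 P4 -> E4/B4 P5 similar
  R8 @ bar4.0: penult P8 not 3rd/6th
  R1 @ bar5.0: E4/B4 P5 -> A4/E5 P5 similar
  R2 @ bar5.0: G3/E4 M6 -> A3/A4 P8 similar
  R2 @ bar5.0: G3/B4 M3 -> A3/E5 P5 similar
  R6 @ bar5.3: closes on m3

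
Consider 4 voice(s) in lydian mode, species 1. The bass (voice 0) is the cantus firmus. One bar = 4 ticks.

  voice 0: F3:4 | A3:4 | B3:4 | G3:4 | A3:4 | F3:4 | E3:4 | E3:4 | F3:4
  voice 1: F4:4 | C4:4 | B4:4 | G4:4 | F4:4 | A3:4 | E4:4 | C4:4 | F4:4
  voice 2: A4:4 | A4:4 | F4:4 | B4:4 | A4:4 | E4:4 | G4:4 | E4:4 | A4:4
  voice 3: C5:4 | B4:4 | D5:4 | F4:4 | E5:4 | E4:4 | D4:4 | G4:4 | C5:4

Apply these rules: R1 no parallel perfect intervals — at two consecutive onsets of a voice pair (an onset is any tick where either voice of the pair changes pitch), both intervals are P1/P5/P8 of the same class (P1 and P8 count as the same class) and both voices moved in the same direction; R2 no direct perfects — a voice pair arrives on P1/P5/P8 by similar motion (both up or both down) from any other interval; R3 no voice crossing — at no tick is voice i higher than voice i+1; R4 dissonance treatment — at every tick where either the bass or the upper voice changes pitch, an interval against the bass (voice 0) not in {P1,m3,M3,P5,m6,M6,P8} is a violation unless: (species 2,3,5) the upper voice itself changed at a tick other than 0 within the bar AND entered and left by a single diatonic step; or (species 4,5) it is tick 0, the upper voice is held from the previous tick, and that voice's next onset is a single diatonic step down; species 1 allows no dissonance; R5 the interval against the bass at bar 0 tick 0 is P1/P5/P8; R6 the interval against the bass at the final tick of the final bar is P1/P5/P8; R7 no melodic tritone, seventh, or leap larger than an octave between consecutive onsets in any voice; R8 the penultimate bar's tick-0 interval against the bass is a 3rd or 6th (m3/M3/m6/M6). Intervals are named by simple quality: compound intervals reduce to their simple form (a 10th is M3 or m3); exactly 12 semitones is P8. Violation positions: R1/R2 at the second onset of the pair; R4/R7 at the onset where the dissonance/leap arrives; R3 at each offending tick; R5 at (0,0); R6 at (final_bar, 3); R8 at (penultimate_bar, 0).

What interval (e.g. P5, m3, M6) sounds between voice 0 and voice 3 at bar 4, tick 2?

P5

voice 0=A3 voice 3=E5 -> P5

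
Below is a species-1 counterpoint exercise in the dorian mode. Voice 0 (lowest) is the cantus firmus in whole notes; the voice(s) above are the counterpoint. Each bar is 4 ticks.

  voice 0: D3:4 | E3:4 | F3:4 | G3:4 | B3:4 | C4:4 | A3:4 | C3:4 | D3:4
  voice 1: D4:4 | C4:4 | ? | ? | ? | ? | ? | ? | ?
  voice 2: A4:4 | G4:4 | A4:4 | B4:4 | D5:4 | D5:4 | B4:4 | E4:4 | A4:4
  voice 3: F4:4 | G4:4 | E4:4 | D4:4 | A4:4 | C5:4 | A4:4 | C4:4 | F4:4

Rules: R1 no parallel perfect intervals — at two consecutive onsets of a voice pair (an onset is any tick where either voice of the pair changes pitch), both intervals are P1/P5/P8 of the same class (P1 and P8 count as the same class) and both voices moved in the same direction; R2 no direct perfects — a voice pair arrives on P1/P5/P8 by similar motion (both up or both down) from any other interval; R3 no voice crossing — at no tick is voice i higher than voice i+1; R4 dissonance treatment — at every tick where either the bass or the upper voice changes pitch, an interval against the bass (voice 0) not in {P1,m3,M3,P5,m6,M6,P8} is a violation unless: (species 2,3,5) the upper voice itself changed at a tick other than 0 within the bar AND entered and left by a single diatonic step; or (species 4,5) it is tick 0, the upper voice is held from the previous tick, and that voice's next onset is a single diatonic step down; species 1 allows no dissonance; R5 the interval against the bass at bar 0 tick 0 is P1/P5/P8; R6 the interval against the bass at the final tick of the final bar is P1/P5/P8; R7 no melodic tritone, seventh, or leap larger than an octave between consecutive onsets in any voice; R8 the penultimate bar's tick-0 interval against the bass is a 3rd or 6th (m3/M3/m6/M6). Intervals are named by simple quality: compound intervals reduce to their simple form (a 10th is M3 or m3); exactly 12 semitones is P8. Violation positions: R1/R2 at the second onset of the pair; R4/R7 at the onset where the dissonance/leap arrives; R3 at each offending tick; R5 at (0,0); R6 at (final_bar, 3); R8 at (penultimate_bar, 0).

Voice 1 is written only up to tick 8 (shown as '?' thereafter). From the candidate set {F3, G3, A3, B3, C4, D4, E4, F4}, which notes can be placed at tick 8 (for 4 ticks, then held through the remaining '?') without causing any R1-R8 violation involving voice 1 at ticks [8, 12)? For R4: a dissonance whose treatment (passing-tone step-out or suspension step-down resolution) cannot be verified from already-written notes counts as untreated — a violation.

F3: legal
G3: violates R4
A3: violates R1
B3: violates R4
C4: legal
D4: violates R1
E4: violates R4
F4: violates R2

{C4, F3}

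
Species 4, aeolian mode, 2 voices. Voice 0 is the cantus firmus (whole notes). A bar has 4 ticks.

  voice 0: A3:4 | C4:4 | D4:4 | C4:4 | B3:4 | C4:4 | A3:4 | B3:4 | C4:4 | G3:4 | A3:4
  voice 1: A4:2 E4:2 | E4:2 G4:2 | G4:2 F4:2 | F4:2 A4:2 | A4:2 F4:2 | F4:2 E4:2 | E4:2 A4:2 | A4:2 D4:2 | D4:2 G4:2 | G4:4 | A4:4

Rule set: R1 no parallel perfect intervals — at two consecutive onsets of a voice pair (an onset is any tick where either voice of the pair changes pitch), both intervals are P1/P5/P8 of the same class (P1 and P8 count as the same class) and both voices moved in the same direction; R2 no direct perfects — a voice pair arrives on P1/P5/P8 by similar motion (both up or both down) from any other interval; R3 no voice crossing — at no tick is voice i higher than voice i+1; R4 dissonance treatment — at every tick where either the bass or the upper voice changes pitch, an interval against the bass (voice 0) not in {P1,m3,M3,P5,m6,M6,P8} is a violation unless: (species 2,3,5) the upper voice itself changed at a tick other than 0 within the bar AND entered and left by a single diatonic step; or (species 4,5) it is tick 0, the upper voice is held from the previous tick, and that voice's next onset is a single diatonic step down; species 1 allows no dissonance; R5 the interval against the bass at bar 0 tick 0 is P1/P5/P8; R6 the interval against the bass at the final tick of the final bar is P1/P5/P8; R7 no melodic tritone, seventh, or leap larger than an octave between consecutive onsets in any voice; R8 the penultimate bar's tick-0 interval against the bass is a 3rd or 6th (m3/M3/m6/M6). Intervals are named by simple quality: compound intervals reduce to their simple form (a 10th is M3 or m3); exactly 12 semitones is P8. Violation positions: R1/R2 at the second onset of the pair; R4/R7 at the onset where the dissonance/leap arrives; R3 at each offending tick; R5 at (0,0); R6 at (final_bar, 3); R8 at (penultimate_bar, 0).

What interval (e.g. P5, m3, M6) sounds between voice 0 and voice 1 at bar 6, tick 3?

voice 0=A3 voice 1=A4 -> P8

P8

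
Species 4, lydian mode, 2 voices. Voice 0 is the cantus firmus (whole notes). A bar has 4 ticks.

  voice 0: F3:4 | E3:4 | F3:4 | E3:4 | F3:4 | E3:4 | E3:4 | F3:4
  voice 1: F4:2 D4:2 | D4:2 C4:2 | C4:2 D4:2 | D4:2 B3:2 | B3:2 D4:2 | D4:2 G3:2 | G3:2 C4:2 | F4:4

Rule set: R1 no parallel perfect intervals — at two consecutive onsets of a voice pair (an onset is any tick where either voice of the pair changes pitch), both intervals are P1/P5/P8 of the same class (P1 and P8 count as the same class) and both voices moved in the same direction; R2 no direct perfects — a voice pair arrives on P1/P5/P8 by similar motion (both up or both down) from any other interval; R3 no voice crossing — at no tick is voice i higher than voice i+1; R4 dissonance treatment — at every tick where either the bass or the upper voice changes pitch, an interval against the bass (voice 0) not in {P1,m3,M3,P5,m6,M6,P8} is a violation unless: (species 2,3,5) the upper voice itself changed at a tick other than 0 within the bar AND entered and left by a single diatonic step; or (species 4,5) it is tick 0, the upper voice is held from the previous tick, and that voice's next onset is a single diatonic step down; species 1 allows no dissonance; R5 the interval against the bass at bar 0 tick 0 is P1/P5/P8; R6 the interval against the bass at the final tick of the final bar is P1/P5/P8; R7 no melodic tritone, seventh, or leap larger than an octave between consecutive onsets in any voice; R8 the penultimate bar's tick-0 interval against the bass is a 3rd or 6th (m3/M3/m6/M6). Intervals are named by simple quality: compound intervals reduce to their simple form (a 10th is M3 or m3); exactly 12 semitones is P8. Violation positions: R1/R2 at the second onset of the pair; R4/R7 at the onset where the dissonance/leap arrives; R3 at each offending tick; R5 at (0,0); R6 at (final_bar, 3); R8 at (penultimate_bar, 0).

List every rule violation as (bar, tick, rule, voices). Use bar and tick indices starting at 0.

(3, 0, R4, (0, 1))
(4, 0, R4, (0, 1))
(5, 0, R4, (0, 1))
(7, 0, R2, (0, 1))

bar 0: v0=F3 v1=F4 downbeat P8
bar 1: v0=E3 v1=D4 downbeat m7
bar 2: v0=F3 v1=C4 downbeat P5
bar 3: v0=E3 v1=D4 downbeat m7
bar 4: v0=F3 v1=B3 downbeat TT
bar 5: v0=E3 v1=D4 downbeat m7
bar 6: v0=E3 v1=G3 downbeat m3
bar 7: v0=F3 v1=F4 downbeat P8
  -> R4 @ bar 3 tick 0 v(0, 1): E3/D4 m7 untreated
  -> R4 @ bar 4 tick 0 v(0, 1): F3/B3 TT untreated
  -> R4 @ bar 5 tick 0 v(0, 1): E3/D4 m7 untreated
  -> R2 @ bar 7 tick 0 v(0, 1): E3/C4 m6 -> F3/F4 P8 similar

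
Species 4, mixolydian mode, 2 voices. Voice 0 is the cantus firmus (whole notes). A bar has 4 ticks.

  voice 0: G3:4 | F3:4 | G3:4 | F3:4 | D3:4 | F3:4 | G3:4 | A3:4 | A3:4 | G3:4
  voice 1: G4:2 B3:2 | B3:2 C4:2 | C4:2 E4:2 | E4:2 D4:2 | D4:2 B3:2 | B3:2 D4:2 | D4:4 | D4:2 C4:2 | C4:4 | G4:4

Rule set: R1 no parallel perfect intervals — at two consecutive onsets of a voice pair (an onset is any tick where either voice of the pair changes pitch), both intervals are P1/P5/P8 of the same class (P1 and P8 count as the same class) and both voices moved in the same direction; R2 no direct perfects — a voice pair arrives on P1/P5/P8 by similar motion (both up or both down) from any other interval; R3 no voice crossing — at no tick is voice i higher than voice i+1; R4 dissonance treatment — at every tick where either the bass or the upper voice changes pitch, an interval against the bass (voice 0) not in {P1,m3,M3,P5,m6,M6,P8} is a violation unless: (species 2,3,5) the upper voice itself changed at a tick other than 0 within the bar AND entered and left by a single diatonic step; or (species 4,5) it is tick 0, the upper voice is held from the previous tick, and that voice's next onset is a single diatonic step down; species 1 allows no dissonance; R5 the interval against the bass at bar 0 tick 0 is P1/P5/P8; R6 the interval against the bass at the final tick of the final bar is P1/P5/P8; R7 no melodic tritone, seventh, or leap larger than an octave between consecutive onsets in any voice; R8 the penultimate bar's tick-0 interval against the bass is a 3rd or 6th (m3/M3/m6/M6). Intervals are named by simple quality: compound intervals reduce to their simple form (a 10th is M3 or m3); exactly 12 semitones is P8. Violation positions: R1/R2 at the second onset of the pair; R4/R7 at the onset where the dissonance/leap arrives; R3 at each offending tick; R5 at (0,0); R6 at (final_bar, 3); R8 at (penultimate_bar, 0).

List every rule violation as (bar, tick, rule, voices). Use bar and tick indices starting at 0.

(1, 0, R4, (0, 1))
(2, 0, R4, (0, 1))
(5, 0, R4, (0, 1))

bar 0: v0=G3 v1=G4 downbeat P8
bar 1: v0=F3 v1=B3 downbeat TT
bar 2: v0=G3 v1=C4 downbeat P4
bar 3: v0=F3 v1=E4 downbeat M7
bar 4: v0=D3 v1=D4 downbeat P8
bar 5: v0=F3 v1=B3 downbeat TT
bar 6: v0=G3 v1=D4 downbeat P5
bar 7: v0=A3 v1=D4 downbeat P4
bar 8: v0=A3 v1=C4 downbeat m3
bar 9: v0=G3 v1=G4 downbeat P8
  -> R4 @ bar 1 tick 0 v(0, 1): F3/B3 TT untreated
  -> R4 @ bar 2 tick 0 v(0, 1): G3/C4 P4 untreated
  -> R4 @ bar 5 tick 0 v(0, 1): F3/B3 TT untreated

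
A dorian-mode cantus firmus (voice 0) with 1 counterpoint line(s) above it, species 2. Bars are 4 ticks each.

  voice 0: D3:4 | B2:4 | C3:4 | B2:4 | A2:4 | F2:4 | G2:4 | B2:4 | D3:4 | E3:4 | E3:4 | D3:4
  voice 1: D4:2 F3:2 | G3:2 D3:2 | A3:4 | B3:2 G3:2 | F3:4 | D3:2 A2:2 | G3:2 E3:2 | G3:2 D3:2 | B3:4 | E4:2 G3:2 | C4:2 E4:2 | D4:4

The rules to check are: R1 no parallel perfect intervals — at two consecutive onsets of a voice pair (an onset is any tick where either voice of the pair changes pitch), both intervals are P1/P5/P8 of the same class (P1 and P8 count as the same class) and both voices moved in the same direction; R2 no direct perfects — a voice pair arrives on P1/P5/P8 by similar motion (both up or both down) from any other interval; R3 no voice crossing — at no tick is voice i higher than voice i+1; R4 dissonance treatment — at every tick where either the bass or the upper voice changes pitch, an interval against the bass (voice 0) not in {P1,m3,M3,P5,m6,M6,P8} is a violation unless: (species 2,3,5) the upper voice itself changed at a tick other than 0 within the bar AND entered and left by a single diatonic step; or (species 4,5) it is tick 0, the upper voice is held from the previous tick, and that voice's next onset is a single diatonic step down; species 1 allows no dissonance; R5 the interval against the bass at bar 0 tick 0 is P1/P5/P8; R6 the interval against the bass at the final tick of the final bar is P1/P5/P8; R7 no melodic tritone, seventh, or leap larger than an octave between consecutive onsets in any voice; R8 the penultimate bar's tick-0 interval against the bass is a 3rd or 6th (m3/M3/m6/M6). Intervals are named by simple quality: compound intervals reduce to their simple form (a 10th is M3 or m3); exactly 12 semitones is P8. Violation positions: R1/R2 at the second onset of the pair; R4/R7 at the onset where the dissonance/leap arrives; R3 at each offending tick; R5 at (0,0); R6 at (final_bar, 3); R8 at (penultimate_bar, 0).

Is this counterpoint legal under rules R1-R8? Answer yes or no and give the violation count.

No (4 violations)

bar 0: v0=D3 v1=D4 (P8)
bar 1: v0=B2 v1=G3 (m6)
bar 2: v0=C3 v1=A3 (M6)
bar 3: v0=B2 v1=B3 (P8)
bar 4: v0=A2 v1=F3 (m6)
bar 5: v0=F2 v1=D3 (M6)
bar 6: v0=G2 v1=G3 (P8)
bar 7: v0=B2 v1=G3 (m6)
bar 8: v0=D3 v1=B3 (M6)
bar 9: v0=E3 v1=E4 (P8)
bar 10: v0=E3 v1=C4 (m6)
bar 11: v0=D3 v1=D4 (P8)
  R2 @ bar6.0: F2/A2 M3 -> G2/G3 P8 similar
  R7 @ bar6.0: A2->G3 leap 10st
  R2 @ bar9.0: D3/B3 M6 -> E3/E4 P8 similar
  R1 @ bar11.0: E3/E4 P8 -> D3/D4 P8 similar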